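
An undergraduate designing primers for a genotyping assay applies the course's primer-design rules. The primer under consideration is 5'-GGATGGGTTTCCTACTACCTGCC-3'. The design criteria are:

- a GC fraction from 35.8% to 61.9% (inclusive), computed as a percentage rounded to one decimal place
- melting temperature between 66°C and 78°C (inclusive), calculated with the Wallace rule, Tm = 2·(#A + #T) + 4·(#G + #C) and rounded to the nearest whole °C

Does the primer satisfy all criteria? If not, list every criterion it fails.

Meets all criteria.

Base counts: A=3, T=7, G=6, C=7 (length 23).
GC content: GC 13/23 = 56.5% ✓
Tm: Tm = 2·10 + 4·13 = 72°C ✓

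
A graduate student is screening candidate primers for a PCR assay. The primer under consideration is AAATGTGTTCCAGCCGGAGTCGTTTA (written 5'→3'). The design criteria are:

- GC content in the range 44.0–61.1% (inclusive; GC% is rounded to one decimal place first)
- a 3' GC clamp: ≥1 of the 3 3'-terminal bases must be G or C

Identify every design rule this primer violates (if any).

Fails: GC clamp.

Base counts: A=6, T=8, G=7, C=5 (length 26).
GC content: GC 12/26 = 46.2% ✓
GC clamp: 3' end TTA has 0 G/C, need ≥1 ✗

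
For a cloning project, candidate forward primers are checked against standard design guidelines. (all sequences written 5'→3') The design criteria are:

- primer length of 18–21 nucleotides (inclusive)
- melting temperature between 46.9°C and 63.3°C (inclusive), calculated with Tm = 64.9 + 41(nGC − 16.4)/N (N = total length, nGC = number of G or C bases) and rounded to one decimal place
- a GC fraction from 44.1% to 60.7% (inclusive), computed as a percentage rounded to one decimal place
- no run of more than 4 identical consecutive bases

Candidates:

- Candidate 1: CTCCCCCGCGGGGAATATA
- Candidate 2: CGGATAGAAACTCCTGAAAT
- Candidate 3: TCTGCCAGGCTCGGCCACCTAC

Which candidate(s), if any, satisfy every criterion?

None of the candidates satisfy all criteria.

Candidate 1 (19 nt, A=4 T=3 G=5 C=7): length 19 ✓; Tm = 64.9 + 41·(12 − 16.4)/19 = 55.4°C ✓; GC 12/19 = 63.2%, outside 44.1–60.7% ✗; longest run = 5, exceeds 4 ✗ — fails.
Candidate 2 (20 nt, A=8 T=4 G=4 C=4): length 20 ✓; Tm = 64.9 + 41·(8 − 16.4)/20 = 47.7°C ✓; GC 8/20 = 40.0%, outside 44.1–60.7% ✗; longest run = 3 ✓ — fails.
Candidate 3 (22 nt, A=3 T=4 G=5 C=10): length 22, outside 18–21 ✗; Tm = 64.9 + 41·(15 − 16.4)/22 = 62.3°C ✓; GC 15/22 = 68.2%, outside 44.1–60.7% ✗; longest run = 2 ✓ — fails.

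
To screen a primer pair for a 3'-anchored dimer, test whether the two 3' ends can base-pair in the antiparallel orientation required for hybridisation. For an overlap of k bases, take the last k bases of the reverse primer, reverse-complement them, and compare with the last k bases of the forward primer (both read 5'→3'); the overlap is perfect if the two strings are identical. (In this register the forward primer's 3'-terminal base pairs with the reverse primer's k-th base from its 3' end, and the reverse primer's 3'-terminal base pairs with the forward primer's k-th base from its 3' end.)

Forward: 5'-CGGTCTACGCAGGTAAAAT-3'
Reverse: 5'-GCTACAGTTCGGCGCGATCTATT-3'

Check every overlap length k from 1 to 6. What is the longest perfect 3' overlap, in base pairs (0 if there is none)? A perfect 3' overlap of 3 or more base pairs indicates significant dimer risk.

Longest perfect overlap: 3 complementary base pairs; significant dimer risk (threshold 3).

Last 6 bases (5'→3') — forward …TAAAAT, reverse …TCTATT.
Reverse complement of the reverse primer's last 6 bases: AATAGA; its first k bases are the reverse complement of the reverse primer's last k bases, so a perfect k-base overlap needs the forward primer's last k bases to equal them.
Comparing (forward last k vs required): k=1: T vs A ✗; k=2: AT vs AA ✗; k=3: AAT vs AAT ✓; k=4: AAAT vs AATA ✗; k=5: AAAAT vs AATAG ✗; k=6: TAAAAT vs AATAGA ✗.
Only k = 3 is perfect, so the longest perfect 3' overlap is 3.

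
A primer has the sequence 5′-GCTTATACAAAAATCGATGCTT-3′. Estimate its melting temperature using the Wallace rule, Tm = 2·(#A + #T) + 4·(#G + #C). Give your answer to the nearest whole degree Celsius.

58°C

Base counts: A=8, T=7, G=3, C=4 (length 22).
Tm = 2·(8+7) + 4·(3+4) = 2·15 + 4·7 = 30 + 28 = 58°C.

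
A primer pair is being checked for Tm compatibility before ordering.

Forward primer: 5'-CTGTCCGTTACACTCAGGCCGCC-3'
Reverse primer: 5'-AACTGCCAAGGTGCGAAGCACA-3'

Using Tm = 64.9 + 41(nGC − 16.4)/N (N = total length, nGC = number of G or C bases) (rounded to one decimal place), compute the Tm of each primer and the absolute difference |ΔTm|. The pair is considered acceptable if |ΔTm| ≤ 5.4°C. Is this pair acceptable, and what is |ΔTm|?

Forward: G+C = 15, N = 23 → Tm = 64.9 + 41·(15 − 16.4)/23 = 62.4°C.
Reverse: G+C = 12, N = 22 → Tm = 64.9 + 41·(12 − 16.4)/22 = 56.7°C.
|ΔTm| = |62.4 − 56.7| = 5.7°C, > 5.4°C.

|ΔTm| = 5.7°C; the pair is not acceptable.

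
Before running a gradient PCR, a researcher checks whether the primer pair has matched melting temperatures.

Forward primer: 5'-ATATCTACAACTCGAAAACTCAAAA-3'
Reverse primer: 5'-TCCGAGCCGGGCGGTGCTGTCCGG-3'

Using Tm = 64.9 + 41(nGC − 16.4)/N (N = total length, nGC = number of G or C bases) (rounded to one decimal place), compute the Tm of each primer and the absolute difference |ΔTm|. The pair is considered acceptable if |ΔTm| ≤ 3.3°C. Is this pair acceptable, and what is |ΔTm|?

Forward: G+C = 7, N = 25 → Tm = 64.9 + 41·(7 − 16.4)/25 = 49.5°C.
Reverse: G+C = 19, N = 24 → Tm = 64.9 + 41·(19 − 16.4)/24 = 69.3°C.
|ΔTm| = |49.5 − 69.3| = 19.8°C, > 3.3°C.

|ΔTm| = 19.8°C; the pair is not acceptable.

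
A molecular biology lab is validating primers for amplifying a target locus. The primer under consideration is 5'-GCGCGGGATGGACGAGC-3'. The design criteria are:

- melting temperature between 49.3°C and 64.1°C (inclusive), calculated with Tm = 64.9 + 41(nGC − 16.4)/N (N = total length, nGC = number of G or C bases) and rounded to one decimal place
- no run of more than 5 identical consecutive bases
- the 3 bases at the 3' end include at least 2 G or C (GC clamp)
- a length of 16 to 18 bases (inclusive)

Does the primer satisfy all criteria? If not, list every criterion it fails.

Meets all criteria.

Base counts: A=3, T=1, G=9, C=4 (length 17).
Tm: Tm = 64.9 + 41·(13 − 16.4)/17 = 56.7°C ✓
homopolymer run: longest run = 3 ✓
GC clamp: 3' end AGC has 2 G/C ✓
length: length 17 ✓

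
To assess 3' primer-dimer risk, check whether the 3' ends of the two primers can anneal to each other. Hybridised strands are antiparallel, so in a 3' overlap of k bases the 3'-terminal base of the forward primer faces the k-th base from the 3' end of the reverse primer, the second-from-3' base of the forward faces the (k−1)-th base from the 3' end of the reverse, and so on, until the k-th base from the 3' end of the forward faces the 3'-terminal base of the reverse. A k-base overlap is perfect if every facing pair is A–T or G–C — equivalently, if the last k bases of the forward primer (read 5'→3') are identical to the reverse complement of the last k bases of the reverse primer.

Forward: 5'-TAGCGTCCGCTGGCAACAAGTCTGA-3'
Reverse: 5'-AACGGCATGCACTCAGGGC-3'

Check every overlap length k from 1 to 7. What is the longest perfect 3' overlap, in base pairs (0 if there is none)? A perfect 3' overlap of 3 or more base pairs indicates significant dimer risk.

Longest perfect overlap: 0 complementary base pairs; below the dimer-risk threshold (threshold 3).

Last 7 bases (5'→3') — forward …AGTCTGA, reverse …TCAGGGC.
Reverse complement of the reverse primer's last 7 bases: GCCCTGA; its first k bases are the reverse complement of the reverse primer's last k bases, so a perfect k-base overlap needs the forward primer's last k bases to equal them.
Comparing (forward last k vs required): k=1: A vs G ✗; k=2: GA vs GC ✗; k=3: TGA vs GCC ✗; k=4: CTGA vs GCCC ✗; k=5: TCTGA vs GCCCT ✗; k=6: GTCTGA vs GCCCTG ✗; k=7: AGTCTGA vs GCCCTGA ✗.
No overlap length from 1 to 7 is perfect, so the longest perfect 3' overlap is 0.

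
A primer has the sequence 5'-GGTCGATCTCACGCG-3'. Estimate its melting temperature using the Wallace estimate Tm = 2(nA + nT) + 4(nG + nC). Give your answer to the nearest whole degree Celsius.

Base counts: A=2, T=3, G=5, C=5 (length 15).
Tm = 2·(2+3) + 4·(5+5) = 2·5 + 4·10 = 10 + 40 = 50°C.

50°C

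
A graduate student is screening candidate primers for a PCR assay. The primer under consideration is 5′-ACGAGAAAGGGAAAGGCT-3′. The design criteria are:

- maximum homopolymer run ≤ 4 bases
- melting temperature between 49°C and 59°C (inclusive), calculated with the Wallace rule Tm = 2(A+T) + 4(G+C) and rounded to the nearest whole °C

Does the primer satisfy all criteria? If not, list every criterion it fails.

Base counts: A=8, T=1, G=7, C=2 (length 18).
homopolymer run: longest run = 3 ✓
Tm: Tm = 2·9 + 4·9 = 54°C ✓

Meets all criteria.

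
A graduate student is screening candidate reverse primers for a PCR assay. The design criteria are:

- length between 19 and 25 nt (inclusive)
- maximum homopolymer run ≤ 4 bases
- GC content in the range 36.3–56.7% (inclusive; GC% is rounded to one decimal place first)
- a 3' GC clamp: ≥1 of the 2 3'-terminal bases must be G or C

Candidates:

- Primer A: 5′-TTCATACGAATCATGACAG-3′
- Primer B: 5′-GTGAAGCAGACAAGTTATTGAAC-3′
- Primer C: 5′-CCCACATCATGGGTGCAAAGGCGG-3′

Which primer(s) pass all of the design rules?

Primer A (19 nt, A=7 T=5 G=3 C=4): length 19 ✓; longest run = 2 ✓; GC 7/19 = 36.8% ✓; 3' end AG has 1 G/C ✓ — passes.
Primer B (23 nt, A=9 T=5 G=6 C=3): length 23 ✓; longest run = 2 ✓; GC 9/23 = 39.1% ✓; 3' end AC has 1 G/C ✓ — passes.
Primer C (24 nt, A=6 T=3 G=8 C=7): length 24 ✓; longest run = 3 ✓; GC 15/24 = 62.5%, outside 36.3–56.7% ✗; 3' end GG has 2 G/C ✓ — fails.

Primer A and Primer B.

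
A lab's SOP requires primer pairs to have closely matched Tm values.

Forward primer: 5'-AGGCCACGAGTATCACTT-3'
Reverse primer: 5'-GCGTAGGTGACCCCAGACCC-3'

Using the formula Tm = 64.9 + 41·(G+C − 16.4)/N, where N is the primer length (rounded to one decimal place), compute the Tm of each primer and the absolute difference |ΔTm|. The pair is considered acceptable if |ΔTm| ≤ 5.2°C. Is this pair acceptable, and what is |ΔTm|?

Forward: G+C = 9, N = 18 → Tm = 64.9 + 41·(9 − 16.4)/18 = 48.0°C.
Reverse: G+C = 14, N = 20 → Tm = 64.9 + 41·(14 − 16.4)/20 = 60.0°C.
|ΔTm| = |48.0 − 60.0| = 12.0°C, > 5.2°C.

|ΔTm| = 12.0°C; the pair is not acceptable.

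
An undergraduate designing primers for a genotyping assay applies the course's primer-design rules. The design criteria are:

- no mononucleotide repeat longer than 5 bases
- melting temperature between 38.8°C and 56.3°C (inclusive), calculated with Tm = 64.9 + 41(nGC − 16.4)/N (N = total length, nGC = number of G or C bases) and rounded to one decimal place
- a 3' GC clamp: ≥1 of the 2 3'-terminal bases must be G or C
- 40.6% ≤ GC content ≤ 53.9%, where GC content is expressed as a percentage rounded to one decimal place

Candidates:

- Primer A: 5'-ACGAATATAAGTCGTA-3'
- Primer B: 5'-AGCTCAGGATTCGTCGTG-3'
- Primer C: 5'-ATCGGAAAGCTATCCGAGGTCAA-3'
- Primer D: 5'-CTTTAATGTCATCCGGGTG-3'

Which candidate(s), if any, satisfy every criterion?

Primer D only.

Primer A (16 nt, A=7 T=4 G=3 C=2): longest run = 2 ✓; Tm = 64.9 + 41·(5 − 16.4)/16 = 35.7°C, outside 38.8–56.3°C ✗; 3' end TA has 0 G/C, need ≥1 ✗; GC 5/16 = 31.3%, outside 40.6–53.9% ✗ — fails.
Primer B (18 nt, A=3 T=5 G=6 C=4): longest run = 2 ✓; Tm = 64.9 + 41·(10 − 16.4)/18 = 50.3°C ✓; 3' end TG has 1 G/C ✓; GC 10/18 = 55.6%, outside 40.6–53.9% ✗ — fails.
Primer C (23 nt, A=8 T=4 G=6 C=5): longest run = 3 ✓; Tm = 64.9 + 41·(11 − 16.4)/23 = 55.3°C ✓; 3' end AA has 0 G/C, need ≥1 ✗; GC 11/23 = 47.8% ✓ — fails.
Primer D (19 nt, A=3 T=7 G=5 C=4): longest run = 3 ✓; Tm = 64.9 + 41·(9 − 16.4)/19 = 48.9°C ✓; 3' end TG has 1 G/C ✓; GC 9/19 = 47.4% ✓ — passes.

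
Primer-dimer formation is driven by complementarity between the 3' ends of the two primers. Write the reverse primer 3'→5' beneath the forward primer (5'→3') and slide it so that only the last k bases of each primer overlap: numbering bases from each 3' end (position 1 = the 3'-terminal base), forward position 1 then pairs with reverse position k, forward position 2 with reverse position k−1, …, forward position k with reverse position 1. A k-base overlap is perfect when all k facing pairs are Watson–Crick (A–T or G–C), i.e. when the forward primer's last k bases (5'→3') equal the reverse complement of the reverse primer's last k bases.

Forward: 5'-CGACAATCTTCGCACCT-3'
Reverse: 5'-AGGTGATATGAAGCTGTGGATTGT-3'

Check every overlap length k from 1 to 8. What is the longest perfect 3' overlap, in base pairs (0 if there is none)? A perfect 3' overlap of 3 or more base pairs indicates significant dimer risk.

Last 8 bases (5'→3') — forward …TCGCACCT, reverse …TGGATTGT.
Reverse complement of the reverse primer's last 8 bases: ACAATCCA; its first k bases are the reverse complement of the reverse primer's last k bases, so a perfect k-base overlap needs the forward primer's last k bases to equal them.
Comparing (forward last k vs required): k=1: T vs A ✗; k=2: CT vs AC ✗; k=3: CCT vs ACA ✗; k=4: ACCT vs ACAA ✗; k=5: CACCT vs ACAAT ✗; k=6: GCACCT vs ACAATC ✗; k=7: CGCACCT vs ACAATCC ✗; k=8: TCGCACCT vs ACAATCCA ✗.
No overlap length from 1 to 8 is perfect, so the longest perfect 3' overlap is 0.

Longest perfect overlap: 0 complementary base pairs; below the dimer-risk threshold (threshold 3).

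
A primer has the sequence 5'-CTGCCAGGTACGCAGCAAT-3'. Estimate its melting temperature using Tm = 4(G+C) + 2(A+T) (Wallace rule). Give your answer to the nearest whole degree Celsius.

Base counts: A=5, T=3, G=5, C=6 (length 19).
Tm = 2·(5+3) + 4·(5+6) = 2·8 + 4·11 = 16 + 44 = 60°C.

60°C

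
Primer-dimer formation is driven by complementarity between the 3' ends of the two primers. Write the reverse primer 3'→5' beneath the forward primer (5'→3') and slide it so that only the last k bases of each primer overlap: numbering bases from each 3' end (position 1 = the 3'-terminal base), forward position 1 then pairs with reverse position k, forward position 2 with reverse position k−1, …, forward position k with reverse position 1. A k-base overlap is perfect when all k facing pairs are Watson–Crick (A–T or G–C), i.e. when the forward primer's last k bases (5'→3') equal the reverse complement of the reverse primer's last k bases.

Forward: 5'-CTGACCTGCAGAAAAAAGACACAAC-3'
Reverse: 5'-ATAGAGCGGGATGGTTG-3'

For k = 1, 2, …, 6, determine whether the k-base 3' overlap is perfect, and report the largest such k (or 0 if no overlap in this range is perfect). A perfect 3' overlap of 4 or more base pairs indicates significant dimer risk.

Last 6 bases (5'→3') — forward …CACAAC, reverse …TGGTTG.
Reverse complement of the reverse primer's last 6 bases: CAACCA; its first k bases are the reverse complement of the reverse primer's last k bases, so a perfect k-base overlap needs the forward primer's last k bases to equal them.
Comparing (forward last k vs required): k=1: C vs C ✓; k=2: AC vs CA ✗; k=3: AAC vs CAA ✗; k=4: CAAC vs CAAC ✓; k=5: ACAAC vs CAACC ✗; k=6: CACAAC vs CAACCA ✗.
Perfect overlaps at k = 1, 4; the largest is 4.

Longest perfect overlap: 4 complementary base pairs; significant dimer risk (threshold 4).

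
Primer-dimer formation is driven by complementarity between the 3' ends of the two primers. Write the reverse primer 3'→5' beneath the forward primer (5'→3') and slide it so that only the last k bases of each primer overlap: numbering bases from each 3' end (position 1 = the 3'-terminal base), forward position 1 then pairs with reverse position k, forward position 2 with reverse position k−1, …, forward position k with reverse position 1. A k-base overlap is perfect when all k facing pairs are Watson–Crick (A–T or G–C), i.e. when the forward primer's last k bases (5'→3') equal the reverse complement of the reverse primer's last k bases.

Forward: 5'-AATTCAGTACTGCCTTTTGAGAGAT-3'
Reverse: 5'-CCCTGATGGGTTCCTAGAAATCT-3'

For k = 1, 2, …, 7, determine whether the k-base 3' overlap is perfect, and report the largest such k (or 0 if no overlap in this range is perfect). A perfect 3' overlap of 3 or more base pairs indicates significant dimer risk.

Longest perfect overlap: 4 complementary base pairs; significant dimer risk (threshold 3).

Last 7 bases (5'→3') — forward …GAGAGAT, reverse …GAAATCT.
Reverse complement of the reverse primer's last 7 bases: AGATTTC; its first k bases are the reverse complement of the reverse primer's last k bases, so a perfect k-base overlap needs the forward primer's last k bases to equal them.
Comparing (forward last k vs required): k=1: T vs A ✗; k=2: AT vs AG ✗; k=3: GAT vs AGA ✗; k=4: AGAT vs AGAT ✓; k=5: GAGAT vs AGATT ✗; k=6: AGAGAT vs AGATTT ✗; k=7: GAGAGAT vs AGATTTC ✗.
Only k = 4 is perfect, so the longest perfect 3' overlap is 4.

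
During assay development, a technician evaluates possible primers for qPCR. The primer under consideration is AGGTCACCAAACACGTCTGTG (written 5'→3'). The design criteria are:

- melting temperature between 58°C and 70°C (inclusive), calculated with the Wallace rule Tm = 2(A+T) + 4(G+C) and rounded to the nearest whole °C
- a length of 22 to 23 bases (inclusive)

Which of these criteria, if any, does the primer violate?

Base counts: A=6, T=4, G=5, C=6 (length 21).
Tm: Tm = 2·10 + 4·11 = 64°C ✓
length: length 21, outside 22–23 ✗

Fails: length.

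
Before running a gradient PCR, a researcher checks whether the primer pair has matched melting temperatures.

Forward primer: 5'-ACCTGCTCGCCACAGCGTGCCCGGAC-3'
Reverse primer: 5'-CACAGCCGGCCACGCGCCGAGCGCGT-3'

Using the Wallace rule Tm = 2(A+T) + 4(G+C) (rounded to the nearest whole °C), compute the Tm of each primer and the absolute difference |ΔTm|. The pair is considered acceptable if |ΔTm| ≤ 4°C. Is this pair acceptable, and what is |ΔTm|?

|ΔTm| = 4°C; the pair is acceptable.

Forward: A=4 T=3 G=7 C=12 → Tm = 2·7 + 4·19 = 90°C.
Reverse: A=4 T=1 G=9 C=12 → Tm = 2·5 + 4·21 = 94°C.
|ΔTm| = |90 − 94| = 4°C, ≤ 4°C.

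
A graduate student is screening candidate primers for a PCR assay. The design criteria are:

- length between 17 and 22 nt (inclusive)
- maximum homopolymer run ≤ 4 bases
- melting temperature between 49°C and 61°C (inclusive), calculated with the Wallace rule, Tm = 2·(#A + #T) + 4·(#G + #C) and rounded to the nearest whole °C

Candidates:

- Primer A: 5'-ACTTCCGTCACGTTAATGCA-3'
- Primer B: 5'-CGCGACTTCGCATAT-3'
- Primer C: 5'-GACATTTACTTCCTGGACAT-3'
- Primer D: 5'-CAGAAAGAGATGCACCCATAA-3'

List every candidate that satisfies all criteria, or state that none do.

Primer A (20 nt, A=5 T=6 G=3 C=6): length 20 ✓; longest run = 2 ✓; Tm = 2·11 + 4·9 = 58°C ✓ — passes.
Primer B (15 nt, A=3 T=4 G=3 C=5): length 15, outside 17–22 ✗; longest run = 2 ✓; Tm = 2·7 + 4·8 = 46°C, outside 49–61°C ✗ — fails.
Primer C (20 nt, A=5 T=7 G=3 C=5): length 20 ✓; longest run = 3 ✓; Tm = 2·12 + 4·8 = 56°C ✓ — passes.
Primer D (21 nt, A=10 T=2 G=4 C=5): length 21 ✓; longest run = 3 ✓; Tm = 2·12 + 4·9 = 60°C ✓ — passes.

Primer A, Primer C and Primer D.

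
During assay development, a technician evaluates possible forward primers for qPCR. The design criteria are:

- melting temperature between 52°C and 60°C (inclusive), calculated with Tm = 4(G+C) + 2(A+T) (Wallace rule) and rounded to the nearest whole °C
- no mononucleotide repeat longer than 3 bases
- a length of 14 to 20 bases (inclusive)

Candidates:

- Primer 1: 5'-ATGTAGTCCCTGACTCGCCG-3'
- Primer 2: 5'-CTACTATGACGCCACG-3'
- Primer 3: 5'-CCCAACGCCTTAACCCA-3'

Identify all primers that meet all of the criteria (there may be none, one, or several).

Primer 1 (20 nt, A=3 T=5 G=5 C=7): Tm = 2·8 + 4·12 = 64°C, outside 52–60°C ✗; longest run = 3 ✓; length 20 ✓ — fails.
Primer 2 (16 nt, A=4 T=3 G=3 C=6): Tm = 2·7 + 4·9 = 50°C, outside 52–60°C ✗; longest run = 2 ✓; length 16 ✓ — fails.
Primer 3 (17 nt, A=5 T=2 G=1 C=9): Tm = 2·7 + 4·10 = 54°C ✓; longest run = 3 ✓; length 17 ✓ — passes.

Primer 3 only.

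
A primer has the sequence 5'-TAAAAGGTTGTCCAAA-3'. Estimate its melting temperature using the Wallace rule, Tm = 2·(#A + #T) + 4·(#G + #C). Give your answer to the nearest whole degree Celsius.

42°C

Base counts: A=7, T=4, G=3, C=2 (length 16).
Tm = 2·(7+4) + 4·(3+2) = 2·11 + 4·5 = 22 + 20 = 42°C.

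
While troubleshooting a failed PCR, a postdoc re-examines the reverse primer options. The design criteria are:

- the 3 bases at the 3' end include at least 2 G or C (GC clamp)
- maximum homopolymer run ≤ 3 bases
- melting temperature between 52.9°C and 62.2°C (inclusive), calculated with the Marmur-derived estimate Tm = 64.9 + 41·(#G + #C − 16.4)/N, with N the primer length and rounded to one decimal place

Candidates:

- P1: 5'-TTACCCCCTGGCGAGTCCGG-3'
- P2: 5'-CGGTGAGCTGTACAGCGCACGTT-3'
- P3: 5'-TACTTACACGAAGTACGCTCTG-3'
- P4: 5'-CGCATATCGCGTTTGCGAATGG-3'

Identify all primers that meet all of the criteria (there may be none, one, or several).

P1 (20 nt, A=2 T=4 G=6 C=8): 3' end CGG has 3 G/C ✓; longest run = 5, exceeds 3 ✗; Tm = 64.9 + 41·(14 − 16.4)/20 = 60.0°C ✓ — fails.
P2 (23 nt, A=4 T=5 G=8 C=6): 3' end GTT has 1 G/C, need ≥2 ✗; longest run = 2 ✓; Tm = 64.9 + 41·(14 − 16.4)/23 = 60.6°C ✓ — fails.
P3 (22 nt, A=6 T=6 G=4 C=6): 3' end CTG has 2 G/C ✓; longest run = 2 ✓; Tm = 64.9 + 41·(10 − 16.4)/22 = 53.0°C ✓ — passes.
P4 (22 nt, A=4 T=6 G=7 C=5): 3' end TGG has 2 G/C ✓; longest run = 3 ✓; Tm = 64.9 + 41·(12 − 16.4)/22 = 56.7°C ✓ — passes.

P3 and P4.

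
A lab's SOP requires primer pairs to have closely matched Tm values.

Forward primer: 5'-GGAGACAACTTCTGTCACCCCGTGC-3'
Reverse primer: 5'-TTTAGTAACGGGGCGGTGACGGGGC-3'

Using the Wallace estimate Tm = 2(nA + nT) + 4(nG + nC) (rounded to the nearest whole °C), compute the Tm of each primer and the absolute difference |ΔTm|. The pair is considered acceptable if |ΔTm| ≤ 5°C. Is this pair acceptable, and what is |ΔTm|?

Forward: A=5 T=5 G=6 C=9 → Tm = 2·10 + 4·15 = 80°C.
Reverse: A=4 T=5 G=12 C=4 → Tm = 2·9 + 4·16 = 82°C.
|ΔTm| = |80 − 82| = 2°C, ≤ 5°C.

|ΔTm| = 2°C; the pair is acceptable.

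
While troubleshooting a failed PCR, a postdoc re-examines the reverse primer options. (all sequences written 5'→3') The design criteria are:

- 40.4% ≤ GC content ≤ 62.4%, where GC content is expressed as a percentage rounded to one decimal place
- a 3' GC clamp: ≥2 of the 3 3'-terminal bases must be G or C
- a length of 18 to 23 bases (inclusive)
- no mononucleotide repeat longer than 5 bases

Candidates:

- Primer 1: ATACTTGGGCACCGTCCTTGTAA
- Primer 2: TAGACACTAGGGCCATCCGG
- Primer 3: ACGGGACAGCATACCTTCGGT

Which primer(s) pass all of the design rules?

Primer 1 (23 nt, A=5 T=7 G=5 C=6): GC 11/23 = 47.8% ✓; 3' end TAA has 0 G/C, need ≥2 ✗; length 23 ✓; longest run = 3 ✓ — fails.
Primer 2 (20 nt, A=5 T=3 G=6 C=6): GC 12/20 = 60.0% ✓; 3' end CGG has 3 G/C ✓; length 20 ✓; longest run = 3 ✓ — passes.
Primer 3 (21 nt, A=5 T=4 G=6 C=6): GC 12/21 = 57.1% ✓; 3' end GGT has 2 G/C ✓; length 21 ✓; longest run = 3 ✓ — passes.

Primer 2 and Primer 3.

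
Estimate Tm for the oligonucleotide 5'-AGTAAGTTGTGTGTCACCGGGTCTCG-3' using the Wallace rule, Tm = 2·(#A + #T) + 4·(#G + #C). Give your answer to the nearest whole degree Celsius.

Base counts: A=4, T=8, G=9, C=5 (length 26).
Tm = 2·(4+8) + 4·(9+5) = 2·12 + 4·14 = 24 + 56 = 80°C.

80°C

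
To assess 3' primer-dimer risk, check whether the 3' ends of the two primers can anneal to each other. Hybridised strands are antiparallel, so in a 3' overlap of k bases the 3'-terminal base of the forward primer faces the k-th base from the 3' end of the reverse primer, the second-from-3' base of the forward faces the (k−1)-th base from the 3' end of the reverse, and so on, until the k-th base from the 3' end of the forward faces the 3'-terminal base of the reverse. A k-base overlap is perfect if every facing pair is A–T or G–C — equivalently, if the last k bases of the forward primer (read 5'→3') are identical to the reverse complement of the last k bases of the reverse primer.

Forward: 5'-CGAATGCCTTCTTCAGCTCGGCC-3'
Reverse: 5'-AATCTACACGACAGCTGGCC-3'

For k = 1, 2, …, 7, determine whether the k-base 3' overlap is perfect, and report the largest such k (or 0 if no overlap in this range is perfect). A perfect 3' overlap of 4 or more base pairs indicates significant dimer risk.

Last 7 bases (5'→3') — forward …CTCGGCC, reverse …GCTGGCC.
Reverse complement of the reverse primer's last 7 bases: GGCCAGC; its first k bases are the reverse complement of the reverse primer's last k bases, so a perfect k-base overlap needs the forward primer's last k bases to equal them.
Comparing (forward last k vs required): k=1: C vs G ✗; k=2: CC vs GG ✗; k=3: GCC vs GGC ✗; k=4: GGCC vs GGCC ✓; k=5: CGGCC vs GGCCA ✗; k=6: TCGGCC vs GGCCAG ✗; k=7: CTCGGCC vs GGCCAGC ✗.
Only k = 4 is perfect, so the longest perfect 3' overlap is 4.

Longest perfect overlap: 4 complementary base pairs; significant dimer risk (threshold 4).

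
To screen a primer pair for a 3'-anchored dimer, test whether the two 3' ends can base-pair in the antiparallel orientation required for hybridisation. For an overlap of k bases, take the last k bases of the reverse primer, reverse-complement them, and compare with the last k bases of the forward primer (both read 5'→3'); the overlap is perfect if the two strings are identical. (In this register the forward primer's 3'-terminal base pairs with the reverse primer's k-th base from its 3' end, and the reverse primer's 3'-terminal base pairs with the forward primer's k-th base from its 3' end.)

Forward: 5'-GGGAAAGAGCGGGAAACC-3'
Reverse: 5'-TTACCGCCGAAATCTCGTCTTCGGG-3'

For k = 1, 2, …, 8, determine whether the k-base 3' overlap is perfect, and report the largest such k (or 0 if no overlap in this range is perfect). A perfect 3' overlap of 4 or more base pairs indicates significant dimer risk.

Longest perfect overlap: 2 complementary base pairs; below the dimer-risk threshold (threshold 4).

Last 8 bases (5'→3') — forward …GGGAAACC, reverse …TCTTCGGG.
Reverse complement of the reverse primer's last 8 bases: CCCGAAGA; its first k bases are the reverse complement of the reverse primer's last k bases, so a perfect k-base overlap needs the forward primer's last k bases to equal them.
Comparing (forward last k vs required): k=1: C vs C ✓; k=2: CC vs CC ✓; k=3: ACC vs CCC ✗; k=4: AACC vs CCCG ✗; k=5: AAACC vs CCCGA ✗; k=6: GAAACC vs CCCGAA ✗; k=7: GGAAACC vs CCCGAAG ✗; k=8: GGGAAACC vs CCCGAAGA ✗.
Perfect overlaps at k = 1, 2; the largest is 2.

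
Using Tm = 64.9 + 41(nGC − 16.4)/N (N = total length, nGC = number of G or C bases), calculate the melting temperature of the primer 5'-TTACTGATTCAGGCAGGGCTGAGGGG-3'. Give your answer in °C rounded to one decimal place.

62.7°C

Base counts: A=5, T=6, G=11, C=4; G+C = 15, N = 26.
Tm = 64.9 + 41·(15 − 16.4)/26 = 64.9 + -57.40/26 = 62.7°C.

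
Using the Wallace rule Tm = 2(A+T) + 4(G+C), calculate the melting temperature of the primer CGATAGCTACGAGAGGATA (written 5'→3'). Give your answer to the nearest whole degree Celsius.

56°C

Base counts: A=7, T=3, G=6, C=3 (length 19).
Tm = 2·(7+3) + 4·(6+3) = 2·10 + 4·9 = 20 + 36 = 56°C.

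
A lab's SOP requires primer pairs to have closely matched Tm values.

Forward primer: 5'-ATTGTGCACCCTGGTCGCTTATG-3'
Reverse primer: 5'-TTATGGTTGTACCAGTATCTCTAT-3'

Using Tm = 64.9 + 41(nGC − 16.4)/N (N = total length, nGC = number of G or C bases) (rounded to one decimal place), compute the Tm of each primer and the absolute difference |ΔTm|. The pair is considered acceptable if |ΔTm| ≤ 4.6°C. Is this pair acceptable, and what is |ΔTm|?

|ΔTm| = 6.5°C; the pair is not acceptable.

Forward: G+C = 12, N = 23 → Tm = 64.9 + 41·(12 − 16.4)/23 = 57.1°C.
Reverse: G+C = 8, N = 24 → Tm = 64.9 + 41·(8 − 16.4)/24 = 50.6°C.
|ΔTm| = |57.1 − 50.6| = 6.5°C, > 4.6°C.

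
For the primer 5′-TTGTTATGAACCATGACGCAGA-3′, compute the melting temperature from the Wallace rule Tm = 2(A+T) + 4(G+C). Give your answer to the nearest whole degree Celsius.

62°C

Base counts: A=7, T=6, G=5, C=4 (length 22).
Tm = 2·(7+6) + 4·(5+4) = 2·13 + 4·9 = 26 + 36 = 62°C.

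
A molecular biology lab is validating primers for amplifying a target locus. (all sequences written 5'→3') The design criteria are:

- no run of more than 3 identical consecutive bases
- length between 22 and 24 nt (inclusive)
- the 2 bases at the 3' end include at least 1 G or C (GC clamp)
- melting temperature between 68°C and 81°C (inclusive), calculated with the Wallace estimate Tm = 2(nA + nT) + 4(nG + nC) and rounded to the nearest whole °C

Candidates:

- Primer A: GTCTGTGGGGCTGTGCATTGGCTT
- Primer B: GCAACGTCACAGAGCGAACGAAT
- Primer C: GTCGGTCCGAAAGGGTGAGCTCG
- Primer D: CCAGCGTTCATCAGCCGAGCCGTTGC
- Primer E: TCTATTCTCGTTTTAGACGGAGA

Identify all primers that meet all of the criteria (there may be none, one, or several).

Primer A (24 nt, A=1 T=9 G=10 C=4): longest run = 4, exceeds 3 ✗; length 24 ✓; 3' end TT has 0 G/C, need ≥1 ✗; Tm = 2·10 + 4·14 = 76°C ✓ — fails.
Primer B (23 nt, A=9 T=2 G=6 C=6): longest run = 2 ✓; length 23 ✓; 3' end AT has 0 G/C, need ≥1 ✗; Tm = 2·11 + 4·12 = 70°C ✓ — fails.
Primer C (23 nt, A=4 T=4 G=10 C=5): longest run = 3 ✓; length 23 ✓; 3' end CG has 2 G/C ✓; Tm = 2·8 + 4·15 = 76°C ✓ — passes.
Primer D (26 nt, A=4 T=5 G=7 C=10): longest run = 2 ✓; length 26, outside 22–24 ✗; 3' end GC has 2 G/C ✓; Tm = 2·9 + 4·17 = 86°C, outside 68–81°C ✗ — fails.
Primer E (23 nt, A=5 T=9 G=5 C=4): longest run = 4, exceeds 3 ✗; length 23 ✓; 3' end GA has 1 G/C ✓; Tm = 2·14 + 4·9 = 64°C, outside 68–81°C ✗ — fails.

Primer C only.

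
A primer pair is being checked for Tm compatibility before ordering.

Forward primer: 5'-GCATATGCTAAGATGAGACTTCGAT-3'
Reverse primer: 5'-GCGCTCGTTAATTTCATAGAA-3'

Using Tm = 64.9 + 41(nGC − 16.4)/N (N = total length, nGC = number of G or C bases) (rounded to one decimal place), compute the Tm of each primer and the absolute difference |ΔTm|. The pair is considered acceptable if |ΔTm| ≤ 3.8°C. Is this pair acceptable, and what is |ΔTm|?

Forward: G+C = 10, N = 25 → Tm = 64.9 + 41·(10 − 16.4)/25 = 54.4°C.
Reverse: G+C = 8, N = 21 → Tm = 64.9 + 41·(8 − 16.4)/21 = 48.5°C.
|ΔTm| = |54.4 − 48.5| = 5.9°C, > 3.8°C.

|ΔTm| = 5.9°C; the pair is not acceptable.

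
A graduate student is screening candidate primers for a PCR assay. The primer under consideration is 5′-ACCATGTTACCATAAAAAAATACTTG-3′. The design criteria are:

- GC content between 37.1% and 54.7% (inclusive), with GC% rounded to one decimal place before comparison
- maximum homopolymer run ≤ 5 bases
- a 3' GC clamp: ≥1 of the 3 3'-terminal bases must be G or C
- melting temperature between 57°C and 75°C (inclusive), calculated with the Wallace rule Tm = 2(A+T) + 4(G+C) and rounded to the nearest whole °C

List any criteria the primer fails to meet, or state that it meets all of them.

Base counts: A=12, T=7, G=2, C=5 (length 26).
GC content: GC 7/26 = 26.9%, outside 37.1–54.7% ✗
homopolymer run: longest run = 7, exceeds 5 ✗
GC clamp: 3' end TTG has 1 G/C ✓
Tm: Tm = 2·19 + 4·7 = 66°C ✓

Fails: GC content, homopolymer run.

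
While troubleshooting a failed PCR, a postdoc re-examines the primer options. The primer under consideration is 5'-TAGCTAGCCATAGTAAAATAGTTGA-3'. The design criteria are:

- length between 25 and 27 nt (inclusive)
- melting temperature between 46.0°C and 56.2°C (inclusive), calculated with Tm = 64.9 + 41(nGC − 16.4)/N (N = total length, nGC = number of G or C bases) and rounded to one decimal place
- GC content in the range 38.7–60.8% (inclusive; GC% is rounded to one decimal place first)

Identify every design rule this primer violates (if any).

Fails: GC content.

Base counts: A=10, T=7, G=5, C=3 (length 25).
length: length 25 ✓
Tm: Tm = 64.9 + 41·(8 − 16.4)/25 = 51.1°C ✓
GC content: GC 8/25 = 32.0%, outside 38.7–60.8% ✗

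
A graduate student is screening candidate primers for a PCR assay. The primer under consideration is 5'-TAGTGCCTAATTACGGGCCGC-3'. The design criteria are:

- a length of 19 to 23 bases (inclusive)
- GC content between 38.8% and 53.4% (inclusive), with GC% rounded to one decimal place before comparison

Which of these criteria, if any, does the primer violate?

Base counts: A=4, T=5, G=6, C=6 (length 21).
length: length 21 ✓
GC content: GC 12/21 = 57.1%, outside 38.8–53.4% ✗

Fails: GC content.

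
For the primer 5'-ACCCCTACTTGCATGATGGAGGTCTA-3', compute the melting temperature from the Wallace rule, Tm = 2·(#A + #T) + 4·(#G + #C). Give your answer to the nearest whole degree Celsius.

Base counts: A=6, T=7, G=6, C=7 (length 26).
Tm = 2·(6+7) + 4·(6+7) = 2·13 + 4·13 = 26 + 52 = 78°C.

78°C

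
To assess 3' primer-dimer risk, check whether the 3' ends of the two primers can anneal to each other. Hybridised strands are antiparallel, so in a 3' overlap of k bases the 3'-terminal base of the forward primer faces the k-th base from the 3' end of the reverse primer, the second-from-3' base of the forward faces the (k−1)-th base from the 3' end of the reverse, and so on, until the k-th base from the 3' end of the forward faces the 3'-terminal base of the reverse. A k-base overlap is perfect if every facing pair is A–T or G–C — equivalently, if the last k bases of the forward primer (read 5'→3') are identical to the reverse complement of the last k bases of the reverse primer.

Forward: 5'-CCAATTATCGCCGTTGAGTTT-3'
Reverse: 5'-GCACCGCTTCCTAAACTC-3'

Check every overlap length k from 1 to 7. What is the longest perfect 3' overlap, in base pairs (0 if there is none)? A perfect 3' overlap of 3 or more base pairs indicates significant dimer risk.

Longest perfect overlap: 6 complementary base pairs; significant dimer risk (threshold 3).

Last 7 bases (5'→3') — forward …TGAGTTT, reverse …TAAACTC.
Reverse complement of the reverse primer's last 7 bases: GAGTTTA; its first k bases are the reverse complement of the reverse primer's last k bases, so a perfect k-base overlap needs the forward primer's last k bases to equal them.
Comparing (forward last k vs required): k=1: T vs G ✗; k=2: TT vs GA ✗; k=3: TTT vs GAG ✗; k=4: GTTT vs GAGT ✗; k=5: AGTTT vs GAGTT ✗; k=6: GAGTTT vs GAGTTT ✓; k=7: TGAGTTT vs GAGTTTA ✗.
Only k = 6 is perfect, so the longest perfect 3' overlap is 6.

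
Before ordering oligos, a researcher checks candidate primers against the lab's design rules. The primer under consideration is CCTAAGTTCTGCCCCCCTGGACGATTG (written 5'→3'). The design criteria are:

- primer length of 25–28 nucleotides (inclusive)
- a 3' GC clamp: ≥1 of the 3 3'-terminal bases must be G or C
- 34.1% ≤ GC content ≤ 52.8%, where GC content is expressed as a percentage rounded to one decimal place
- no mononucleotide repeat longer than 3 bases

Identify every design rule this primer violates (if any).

Fails: GC content, homopolymer run.

Base counts: A=4, T=7, G=6, C=10 (length 27).
length: length 27 ✓
GC clamp: 3' end TTG has 1 G/C ✓
GC content: GC 16/27 = 59.3%, outside 34.1–52.8% ✗
homopolymer run: longest run = 6, exceeds 3 ✗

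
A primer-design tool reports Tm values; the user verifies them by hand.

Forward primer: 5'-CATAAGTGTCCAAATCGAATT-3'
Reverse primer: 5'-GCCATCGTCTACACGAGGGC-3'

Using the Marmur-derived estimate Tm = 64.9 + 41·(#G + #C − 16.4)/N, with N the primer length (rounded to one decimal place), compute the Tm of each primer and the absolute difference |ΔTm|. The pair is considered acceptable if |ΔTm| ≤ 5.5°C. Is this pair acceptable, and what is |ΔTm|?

|ΔTm| = 11.4°C; the pair is not acceptable.

Forward: G+C = 7, N = 21 → Tm = 64.9 + 41·(7 − 16.4)/21 = 46.5°C.
Reverse: G+C = 13, N = 20 → Tm = 64.9 + 41·(13 − 16.4)/20 = 57.9°C.
|ΔTm| = |46.5 − 57.9| = 11.4°C, > 5.5°C.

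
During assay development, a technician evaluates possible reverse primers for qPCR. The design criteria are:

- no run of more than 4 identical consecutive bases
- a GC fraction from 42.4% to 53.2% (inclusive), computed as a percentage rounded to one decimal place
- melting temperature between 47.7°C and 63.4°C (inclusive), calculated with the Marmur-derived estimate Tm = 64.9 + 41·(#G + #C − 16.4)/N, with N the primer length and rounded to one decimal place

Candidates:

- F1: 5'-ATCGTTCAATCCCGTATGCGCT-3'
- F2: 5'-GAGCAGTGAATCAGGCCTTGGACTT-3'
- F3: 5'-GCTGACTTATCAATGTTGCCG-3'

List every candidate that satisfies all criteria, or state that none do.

F1 (22 nt, A=4 T=7 G=4 C=7): longest run = 3 ✓; GC 11/22 = 50.0% ✓; Tm = 64.9 + 41·(11 − 16.4)/22 = 54.8°C ✓ — passes.
F2 (25 nt, A=6 T=6 G=8 C=5): longest run = 2 ✓; GC 13/25 = 52.0% ✓; Tm = 64.9 + 41·(13 − 16.4)/25 = 59.3°C ✓ — passes.
F3 (21 nt, A=4 T=7 G=5 C=5): longest run = 2 ✓; GC 10/21 = 47.6% ✓; Tm = 64.9 + 41·(10 − 16.4)/21 = 52.4°C ✓ — passes.

F1, F2 and F3.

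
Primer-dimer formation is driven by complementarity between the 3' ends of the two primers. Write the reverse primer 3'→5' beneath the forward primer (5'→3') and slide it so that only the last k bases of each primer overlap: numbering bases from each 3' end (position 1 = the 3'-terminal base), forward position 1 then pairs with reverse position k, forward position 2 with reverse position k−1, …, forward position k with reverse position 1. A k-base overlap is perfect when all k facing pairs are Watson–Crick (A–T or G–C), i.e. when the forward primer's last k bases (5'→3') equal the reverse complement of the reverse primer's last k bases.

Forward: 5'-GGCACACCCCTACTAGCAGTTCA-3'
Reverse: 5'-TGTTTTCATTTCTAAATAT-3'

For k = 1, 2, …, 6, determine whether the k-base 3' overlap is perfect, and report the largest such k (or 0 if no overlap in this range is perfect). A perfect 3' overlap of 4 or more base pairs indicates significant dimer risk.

Last 6 bases (5'→3') — forward …AGTTCA, reverse …AAATAT.
Reverse complement of the reverse primer's last 6 bases: ATATTT; its first k bases are the reverse complement of the reverse primer's last k bases, so a perfect k-base overlap needs the forward primer's last k bases to equal them.
Comparing (forward last k vs required): k=1: A vs A ✓; k=2: CA vs AT ✗; k=3: TCA vs ATA ✗; k=4: TTCA vs ATAT ✗; k=5: GTTCA vs ATATT ✗; k=6: AGTTCA vs ATATTT ✗.
Only k = 1 is perfect, so the longest perfect 3' overlap is 1.

Longest perfect overlap: 1 complementary base pair; below the dimer-risk threshold (threshold 4).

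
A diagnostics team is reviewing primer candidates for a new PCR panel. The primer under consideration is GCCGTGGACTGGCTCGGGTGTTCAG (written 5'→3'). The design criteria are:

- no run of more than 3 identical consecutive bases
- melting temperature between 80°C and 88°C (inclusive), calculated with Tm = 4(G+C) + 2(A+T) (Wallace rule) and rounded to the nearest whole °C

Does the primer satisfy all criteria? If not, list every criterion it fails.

Base counts: A=2, T=6, G=11, C=6 (length 25).
homopolymer run: longest run = 3 ✓
Tm: Tm = 2·8 + 4·17 = 84°C ✓

Meets all criteria.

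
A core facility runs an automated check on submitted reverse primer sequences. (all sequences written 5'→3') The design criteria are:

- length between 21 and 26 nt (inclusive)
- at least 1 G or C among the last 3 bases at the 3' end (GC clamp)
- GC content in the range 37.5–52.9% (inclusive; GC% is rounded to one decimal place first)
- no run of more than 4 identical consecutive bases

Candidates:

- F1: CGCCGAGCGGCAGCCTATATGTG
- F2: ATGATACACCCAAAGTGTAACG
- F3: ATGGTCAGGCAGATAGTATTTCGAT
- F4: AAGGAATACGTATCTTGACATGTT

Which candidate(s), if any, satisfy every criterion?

F2 and F3.

F1 (23 nt, A=4 T=4 G=8 C=7): length 23 ✓; 3' end GTG has 2 G/C ✓; GC 15/23 = 65.2%, outside 37.5–52.9% ✗; longest run = 2 ✓ — fails.
F2 (22 nt, A=9 T=4 G=4 C=5): length 22 ✓; 3' end ACG has 2 G/C ✓; GC 9/22 = 40.9% ✓; longest run = 3 ✓ — passes.
F3 (25 nt, A=7 T=8 G=7 C=3): length 25 ✓; 3' end GAT has 1 G/C ✓; GC 10/25 = 40.0% ✓; longest run = 3 ✓ — passes.
F4 (24 nt, A=8 T=8 G=5 C=3): length 24 ✓; 3' end GTT has 1 G/C ✓; GC 8/24 = 33.3%, outside 37.5–52.9% ✗; longest run = 2 ✓ — fails.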